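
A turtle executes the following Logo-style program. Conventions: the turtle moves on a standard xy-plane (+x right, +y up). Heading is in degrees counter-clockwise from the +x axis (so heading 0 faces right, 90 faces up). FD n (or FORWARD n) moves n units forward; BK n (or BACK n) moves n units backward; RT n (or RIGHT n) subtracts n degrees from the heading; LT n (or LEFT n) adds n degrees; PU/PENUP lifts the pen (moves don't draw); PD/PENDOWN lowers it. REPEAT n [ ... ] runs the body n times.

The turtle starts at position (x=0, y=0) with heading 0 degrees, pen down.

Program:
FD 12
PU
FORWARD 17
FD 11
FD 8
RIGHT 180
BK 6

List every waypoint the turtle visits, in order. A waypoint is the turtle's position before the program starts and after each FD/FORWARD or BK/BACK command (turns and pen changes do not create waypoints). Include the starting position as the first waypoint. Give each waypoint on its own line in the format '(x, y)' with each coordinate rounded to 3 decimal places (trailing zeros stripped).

Answer: (0, 0)
(12, 0)
(29, 0)
(40, 0)
(48, 0)
(54, 0)

Derivation:
Executing turtle program step by step:
Start: pos=(0,0), heading=0, pen down
FD 12: (0,0) -> (12,0) [heading=0, draw]
PU: pen up
FD 17: (12,0) -> (29,0) [heading=0, move]
FD 11: (29,0) -> (40,0) [heading=0, move]
FD 8: (40,0) -> (48,0) [heading=0, move]
RT 180: heading 0 -> 180
BK 6: (48,0) -> (54,0) [heading=180, move]
Final: pos=(54,0), heading=180, 1 segment(s) drawn
Waypoints (6 total):
(0, 0)
(12, 0)
(29, 0)
(40, 0)
(48, 0)
(54, 0)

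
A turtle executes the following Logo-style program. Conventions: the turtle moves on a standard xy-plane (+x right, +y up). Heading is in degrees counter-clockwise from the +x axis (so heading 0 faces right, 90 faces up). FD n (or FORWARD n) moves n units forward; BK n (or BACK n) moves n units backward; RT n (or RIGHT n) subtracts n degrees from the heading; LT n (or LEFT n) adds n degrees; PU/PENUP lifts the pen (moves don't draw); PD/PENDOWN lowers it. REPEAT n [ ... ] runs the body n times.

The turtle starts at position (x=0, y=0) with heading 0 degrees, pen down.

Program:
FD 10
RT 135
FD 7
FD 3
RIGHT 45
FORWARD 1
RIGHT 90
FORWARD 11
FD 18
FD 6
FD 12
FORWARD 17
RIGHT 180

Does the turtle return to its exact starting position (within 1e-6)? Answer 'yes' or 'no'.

Answer: no

Derivation:
Executing turtle program step by step:
Start: pos=(0,0), heading=0, pen down
FD 10: (0,0) -> (10,0) [heading=0, draw]
RT 135: heading 0 -> 225
FD 7: (10,0) -> (5.05,-4.95) [heading=225, draw]
FD 3: (5.05,-4.95) -> (2.929,-7.071) [heading=225, draw]
RT 45: heading 225 -> 180
FD 1: (2.929,-7.071) -> (1.929,-7.071) [heading=180, draw]
RT 90: heading 180 -> 90
FD 11: (1.929,-7.071) -> (1.929,3.929) [heading=90, draw]
FD 18: (1.929,3.929) -> (1.929,21.929) [heading=90, draw]
FD 6: (1.929,21.929) -> (1.929,27.929) [heading=90, draw]
FD 12: (1.929,27.929) -> (1.929,39.929) [heading=90, draw]
FD 17: (1.929,39.929) -> (1.929,56.929) [heading=90, draw]
RT 180: heading 90 -> 270
Final: pos=(1.929,56.929), heading=270, 9 segment(s) drawn

Start position: (0, 0)
Final position: (1.929, 56.929)
Distance = 56.962; >= 1e-6 -> NOT closed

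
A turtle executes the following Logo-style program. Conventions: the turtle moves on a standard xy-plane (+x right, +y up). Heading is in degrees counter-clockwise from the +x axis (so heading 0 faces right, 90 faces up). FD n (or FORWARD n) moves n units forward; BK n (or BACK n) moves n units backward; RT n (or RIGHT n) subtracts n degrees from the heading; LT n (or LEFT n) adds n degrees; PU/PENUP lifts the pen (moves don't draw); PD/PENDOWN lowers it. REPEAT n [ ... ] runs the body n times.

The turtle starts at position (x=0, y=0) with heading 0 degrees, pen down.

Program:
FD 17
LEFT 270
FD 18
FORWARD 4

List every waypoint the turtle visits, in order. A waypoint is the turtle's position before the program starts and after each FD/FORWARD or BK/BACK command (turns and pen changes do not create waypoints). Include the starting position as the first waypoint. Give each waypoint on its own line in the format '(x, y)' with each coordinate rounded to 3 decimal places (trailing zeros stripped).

Answer: (0, 0)
(17, 0)
(17, -18)
(17, -22)

Derivation:
Executing turtle program step by step:
Start: pos=(0,0), heading=0, pen down
FD 17: (0,0) -> (17,0) [heading=0, draw]
LT 270: heading 0 -> 270
FD 18: (17,0) -> (17,-18) [heading=270, draw]
FD 4: (17,-18) -> (17,-22) [heading=270, draw]
Final: pos=(17,-22), heading=270, 3 segment(s) drawn
Waypoints (4 total):
(0, 0)
(17, 0)
(17, -18)
(17, -22)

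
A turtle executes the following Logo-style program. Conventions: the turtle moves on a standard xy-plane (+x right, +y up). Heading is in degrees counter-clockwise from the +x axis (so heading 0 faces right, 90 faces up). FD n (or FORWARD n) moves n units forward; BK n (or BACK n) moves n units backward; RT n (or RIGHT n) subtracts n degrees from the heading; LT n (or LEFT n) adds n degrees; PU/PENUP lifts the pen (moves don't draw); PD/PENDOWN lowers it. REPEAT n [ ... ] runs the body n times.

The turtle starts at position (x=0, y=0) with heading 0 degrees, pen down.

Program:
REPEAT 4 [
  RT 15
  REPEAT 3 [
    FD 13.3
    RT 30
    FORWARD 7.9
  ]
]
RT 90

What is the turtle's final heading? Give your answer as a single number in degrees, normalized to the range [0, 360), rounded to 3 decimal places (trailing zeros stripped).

Executing turtle program step by step:
Start: pos=(0,0), heading=0, pen down
REPEAT 4 [
  -- iteration 1/4 --
  RT 15: heading 0 -> 345
  REPEAT 3 [
    -- iteration 1/3 --
    FD 13.3: (0,0) -> (12.847,-3.442) [heading=345, draw]
    RT 30: heading 345 -> 315
    FD 7.9: (12.847,-3.442) -> (18.433,-9.028) [heading=315, draw]
    -- iteration 2/3 --
    FD 13.3: (18.433,-9.028) -> (27.837,-18.433) [heading=315, draw]
    RT 30: heading 315 -> 285
    FD 7.9: (27.837,-18.433) -> (29.882,-26.064) [heading=285, draw]
    -- iteration 3/3 --
    FD 13.3: (29.882,-26.064) -> (33.324,-38.911) [heading=285, draw]
    RT 30: heading 285 -> 255
    FD 7.9: (33.324,-38.911) -> (31.28,-46.541) [heading=255, draw]
  ]
  -- iteration 2/4 --
  RT 15: heading 255 -> 240
  REPEAT 3 [
    -- iteration 1/3 --
    FD 13.3: (31.28,-46.541) -> (24.63,-58.06) [heading=240, draw]
    RT 30: heading 240 -> 210
    FD 7.9: (24.63,-58.06) -> (17.788,-62.01) [heading=210, draw]
    -- iteration 2/3 --
    FD 13.3: (17.788,-62.01) -> (6.27,-68.66) [heading=210, draw]
    RT 30: heading 210 -> 180
    FD 7.9: (6.27,-68.66) -> (-1.63,-68.66) [heading=180, draw]
    -- iteration 3/3 --
    FD 13.3: (-1.63,-68.66) -> (-14.93,-68.66) [heading=180, draw]
    RT 30: heading 180 -> 150
    FD 7.9: (-14.93,-68.66) -> (-21.772,-64.71) [heading=150, draw]
  ]
  -- iteration 3/4 --
  RT 15: heading 150 -> 135
  REPEAT 3 [
    -- iteration 1/3 --
    FD 13.3: (-21.772,-64.71) -> (-31.176,-55.305) [heading=135, draw]
    RT 30: heading 135 -> 105
    FD 7.9: (-31.176,-55.305) -> (-33.221,-47.674) [heading=105, draw]
    -- iteration 2/3 --
    FD 13.3: (-33.221,-47.674) -> (-36.663,-34.827) [heading=105, draw]
    RT 30: heading 105 -> 75
    FD 7.9: (-36.663,-34.827) -> (-34.618,-27.197) [heading=75, draw]
    -- iteration 3/3 --
    FD 13.3: (-34.618,-27.197) -> (-31.176,-14.35) [heading=75, draw]
    RT 30: heading 75 -> 45
    FD 7.9: (-31.176,-14.35) -> (-25.59,-8.764) [heading=45, draw]
  ]
  -- iteration 4/4 --
  RT 15: heading 45 -> 30
  REPEAT 3 [
    -- iteration 1/3 --
    FD 13.3: (-25.59,-8.764) -> (-14.072,-2.114) [heading=30, draw]
    RT 30: heading 30 -> 0
    FD 7.9: (-14.072,-2.114) -> (-6.172,-2.114) [heading=0, draw]
    -- iteration 2/3 --
    FD 13.3: (-6.172,-2.114) -> (7.128,-2.114) [heading=0, draw]
    RT 30: heading 0 -> 330
    FD 7.9: (7.128,-2.114) -> (13.97,-6.064) [heading=330, draw]
    -- iteration 3/3 --
    FD 13.3: (13.97,-6.064) -> (25.488,-12.714) [heading=330, draw]
    RT 30: heading 330 -> 300
    FD 7.9: (25.488,-12.714) -> (29.438,-19.555) [heading=300, draw]
  ]
]
RT 90: heading 300 -> 210
Final: pos=(29.438,-19.555), heading=210, 24 segment(s) drawn

Answer: 210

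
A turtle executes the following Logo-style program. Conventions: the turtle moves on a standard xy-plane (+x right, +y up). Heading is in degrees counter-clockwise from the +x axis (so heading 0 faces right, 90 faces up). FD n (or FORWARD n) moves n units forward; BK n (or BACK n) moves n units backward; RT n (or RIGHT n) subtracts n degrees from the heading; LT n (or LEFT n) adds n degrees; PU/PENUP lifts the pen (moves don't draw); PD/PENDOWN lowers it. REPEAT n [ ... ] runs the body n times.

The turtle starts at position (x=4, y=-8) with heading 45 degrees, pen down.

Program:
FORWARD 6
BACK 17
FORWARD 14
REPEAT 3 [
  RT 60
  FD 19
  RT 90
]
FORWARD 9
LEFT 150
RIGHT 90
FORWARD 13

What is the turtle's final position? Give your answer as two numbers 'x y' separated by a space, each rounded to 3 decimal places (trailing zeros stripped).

Answer: 38.477 -5.278

Derivation:
Executing turtle program step by step:
Start: pos=(4,-8), heading=45, pen down
FD 6: (4,-8) -> (8.243,-3.757) [heading=45, draw]
BK 17: (8.243,-3.757) -> (-3.778,-15.778) [heading=45, draw]
FD 14: (-3.778,-15.778) -> (6.121,-5.879) [heading=45, draw]
REPEAT 3 [
  -- iteration 1/3 --
  RT 60: heading 45 -> 345
  FD 19: (6.121,-5.879) -> (24.474,-10.796) [heading=345, draw]
  RT 90: heading 345 -> 255
  -- iteration 2/3 --
  RT 60: heading 255 -> 195
  FD 19: (24.474,-10.796) -> (6.121,-15.714) [heading=195, draw]
  RT 90: heading 195 -> 105
  -- iteration 3/3 --
  RT 60: heading 105 -> 45
  FD 19: (6.121,-15.714) -> (19.556,-2.279) [heading=45, draw]
  RT 90: heading 45 -> 315
]
FD 9: (19.556,-2.279) -> (25.92,-8.643) [heading=315, draw]
LT 150: heading 315 -> 105
RT 90: heading 105 -> 15
FD 13: (25.92,-8.643) -> (38.477,-5.278) [heading=15, draw]
Final: pos=(38.477,-5.278), heading=15, 8 segment(s) drawn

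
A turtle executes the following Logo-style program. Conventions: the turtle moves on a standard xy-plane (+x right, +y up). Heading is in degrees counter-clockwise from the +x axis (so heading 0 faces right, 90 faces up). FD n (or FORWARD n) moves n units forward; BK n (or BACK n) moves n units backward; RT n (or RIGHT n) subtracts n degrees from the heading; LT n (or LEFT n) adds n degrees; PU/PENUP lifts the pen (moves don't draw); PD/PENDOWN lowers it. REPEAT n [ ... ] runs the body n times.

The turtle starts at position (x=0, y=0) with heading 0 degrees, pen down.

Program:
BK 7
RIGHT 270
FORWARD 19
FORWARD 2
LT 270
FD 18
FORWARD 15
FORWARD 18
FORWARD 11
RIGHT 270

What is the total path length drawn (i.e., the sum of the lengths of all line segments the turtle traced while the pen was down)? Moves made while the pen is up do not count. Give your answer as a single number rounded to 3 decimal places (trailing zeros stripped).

Answer: 90

Derivation:
Executing turtle program step by step:
Start: pos=(0,0), heading=0, pen down
BK 7: (0,0) -> (-7,0) [heading=0, draw]
RT 270: heading 0 -> 90
FD 19: (-7,0) -> (-7,19) [heading=90, draw]
FD 2: (-7,19) -> (-7,21) [heading=90, draw]
LT 270: heading 90 -> 0
FD 18: (-7,21) -> (11,21) [heading=0, draw]
FD 15: (11,21) -> (26,21) [heading=0, draw]
FD 18: (26,21) -> (44,21) [heading=0, draw]
FD 11: (44,21) -> (55,21) [heading=0, draw]
RT 270: heading 0 -> 90
Final: pos=(55,21), heading=90, 7 segment(s) drawn

Segment lengths:
  seg 1: (0,0) -> (-7,0), length = 7
  seg 2: (-7,0) -> (-7,19), length = 19
  seg 3: (-7,19) -> (-7,21), length = 2
  seg 4: (-7,21) -> (11,21), length = 18
  seg 5: (11,21) -> (26,21), length = 15
  seg 6: (26,21) -> (44,21), length = 18
  seg 7: (44,21) -> (55,21), length = 11
Total = 90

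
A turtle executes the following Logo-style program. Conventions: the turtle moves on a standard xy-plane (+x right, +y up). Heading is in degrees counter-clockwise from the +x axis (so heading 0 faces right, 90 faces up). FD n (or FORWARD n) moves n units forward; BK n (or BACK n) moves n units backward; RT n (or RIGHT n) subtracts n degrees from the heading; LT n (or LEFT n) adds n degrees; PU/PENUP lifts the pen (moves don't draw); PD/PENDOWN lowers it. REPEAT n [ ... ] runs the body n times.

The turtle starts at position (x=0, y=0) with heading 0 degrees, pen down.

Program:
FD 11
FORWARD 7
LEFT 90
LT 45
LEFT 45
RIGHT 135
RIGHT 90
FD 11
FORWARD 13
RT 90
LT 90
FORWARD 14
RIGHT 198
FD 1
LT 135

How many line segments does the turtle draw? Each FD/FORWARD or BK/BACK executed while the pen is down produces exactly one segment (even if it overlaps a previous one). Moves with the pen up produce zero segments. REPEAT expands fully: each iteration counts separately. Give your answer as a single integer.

Executing turtle program step by step:
Start: pos=(0,0), heading=0, pen down
FD 11: (0,0) -> (11,0) [heading=0, draw]
FD 7: (11,0) -> (18,0) [heading=0, draw]
LT 90: heading 0 -> 90
LT 45: heading 90 -> 135
LT 45: heading 135 -> 180
RT 135: heading 180 -> 45
RT 90: heading 45 -> 315
FD 11: (18,0) -> (25.778,-7.778) [heading=315, draw]
FD 13: (25.778,-7.778) -> (34.971,-16.971) [heading=315, draw]
RT 90: heading 315 -> 225
LT 90: heading 225 -> 315
FD 14: (34.971,-16.971) -> (44.87,-26.87) [heading=315, draw]
RT 198: heading 315 -> 117
FD 1: (44.87,-26.87) -> (44.416,-25.979) [heading=117, draw]
LT 135: heading 117 -> 252
Final: pos=(44.416,-25.979), heading=252, 6 segment(s) drawn
Segments drawn: 6

Answer: 6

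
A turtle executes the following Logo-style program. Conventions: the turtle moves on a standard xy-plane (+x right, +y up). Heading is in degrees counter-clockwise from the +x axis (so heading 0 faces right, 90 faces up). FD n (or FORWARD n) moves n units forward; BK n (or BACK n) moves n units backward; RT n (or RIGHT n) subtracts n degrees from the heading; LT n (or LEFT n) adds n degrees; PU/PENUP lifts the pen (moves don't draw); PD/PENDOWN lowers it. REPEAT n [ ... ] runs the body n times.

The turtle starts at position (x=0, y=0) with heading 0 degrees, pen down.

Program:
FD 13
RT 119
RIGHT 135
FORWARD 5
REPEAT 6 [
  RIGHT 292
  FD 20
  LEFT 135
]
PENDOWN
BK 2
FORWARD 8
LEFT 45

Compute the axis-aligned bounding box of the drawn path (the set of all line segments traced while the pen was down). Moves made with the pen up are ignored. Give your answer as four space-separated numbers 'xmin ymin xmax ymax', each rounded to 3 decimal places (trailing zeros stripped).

Answer: -8.269 -2.243 13 18.465

Derivation:
Executing turtle program step by step:
Start: pos=(0,0), heading=0, pen down
FD 13: (0,0) -> (13,0) [heading=0, draw]
RT 119: heading 0 -> 241
RT 135: heading 241 -> 106
FD 5: (13,0) -> (11.622,4.806) [heading=106, draw]
REPEAT 6 [
  -- iteration 1/6 --
  RT 292: heading 106 -> 174
  FD 20: (11.622,4.806) -> (-8.269,6.897) [heading=174, draw]
  LT 135: heading 174 -> 309
  -- iteration 2/6 --
  RT 292: heading 309 -> 17
  FD 20: (-8.269,6.897) -> (10.857,12.744) [heading=17, draw]
  LT 135: heading 17 -> 152
  -- iteration 3/6 --
  RT 292: heading 152 -> 220
  FD 20: (10.857,12.744) -> (-4.463,-0.111) [heading=220, draw]
  LT 135: heading 220 -> 355
  -- iteration 4/6 --
  RT 292: heading 355 -> 63
  FD 20: (-4.463,-0.111) -> (4.616,17.709) [heading=63, draw]
  LT 135: heading 63 -> 198
  -- iteration 5/6 --
  RT 292: heading 198 -> 266
  FD 20: (4.616,17.709) -> (3.221,-2.243) [heading=266, draw]
  LT 135: heading 266 -> 41
  -- iteration 6/6 --
  RT 292: heading 41 -> 109
  FD 20: (3.221,-2.243) -> (-3.29,16.668) [heading=109, draw]
  LT 135: heading 109 -> 244
]
PD: pen down
BK 2: (-3.29,16.668) -> (-2.413,18.465) [heading=244, draw]
FD 8: (-2.413,18.465) -> (-5.92,11.275) [heading=244, draw]
LT 45: heading 244 -> 289
Final: pos=(-5.92,11.275), heading=289, 10 segment(s) drawn

Segment endpoints: x in {-8.269, -5.92, -4.463, -3.29, -2.413, 0, 3.221, 4.616, 10.857, 11.622, 13}, y in {-2.243, -0.111, 0, 4.806, 6.897, 11.275, 12.744, 16.668, 17.709, 18.465}
xmin=-8.269, ymin=-2.243, xmax=13, ymax=18.465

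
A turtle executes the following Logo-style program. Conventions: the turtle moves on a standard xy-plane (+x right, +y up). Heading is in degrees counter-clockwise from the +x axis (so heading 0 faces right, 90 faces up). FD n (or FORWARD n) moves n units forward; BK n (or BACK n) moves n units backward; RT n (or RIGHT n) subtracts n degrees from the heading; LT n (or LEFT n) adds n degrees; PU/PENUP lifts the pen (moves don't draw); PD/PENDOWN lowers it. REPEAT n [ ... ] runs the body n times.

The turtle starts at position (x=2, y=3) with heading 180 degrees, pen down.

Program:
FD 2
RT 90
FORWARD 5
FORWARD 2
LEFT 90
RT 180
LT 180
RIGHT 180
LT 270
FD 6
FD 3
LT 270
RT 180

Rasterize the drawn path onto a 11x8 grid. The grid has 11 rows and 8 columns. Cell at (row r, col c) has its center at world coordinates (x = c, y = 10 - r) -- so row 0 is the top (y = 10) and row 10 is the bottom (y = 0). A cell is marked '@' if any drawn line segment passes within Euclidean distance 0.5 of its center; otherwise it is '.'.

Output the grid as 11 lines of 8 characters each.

Answer: @.......
@.......
@.......
@.......
@.......
@.......
@.......
@@@.....
@.......
@.......
........

Derivation:
Segment 0: (2,3) -> (0,3)
Segment 1: (0,3) -> (0,8)
Segment 2: (0,8) -> (0,10)
Segment 3: (0,10) -> (-0,4)
Segment 4: (-0,4) -> (-0,1)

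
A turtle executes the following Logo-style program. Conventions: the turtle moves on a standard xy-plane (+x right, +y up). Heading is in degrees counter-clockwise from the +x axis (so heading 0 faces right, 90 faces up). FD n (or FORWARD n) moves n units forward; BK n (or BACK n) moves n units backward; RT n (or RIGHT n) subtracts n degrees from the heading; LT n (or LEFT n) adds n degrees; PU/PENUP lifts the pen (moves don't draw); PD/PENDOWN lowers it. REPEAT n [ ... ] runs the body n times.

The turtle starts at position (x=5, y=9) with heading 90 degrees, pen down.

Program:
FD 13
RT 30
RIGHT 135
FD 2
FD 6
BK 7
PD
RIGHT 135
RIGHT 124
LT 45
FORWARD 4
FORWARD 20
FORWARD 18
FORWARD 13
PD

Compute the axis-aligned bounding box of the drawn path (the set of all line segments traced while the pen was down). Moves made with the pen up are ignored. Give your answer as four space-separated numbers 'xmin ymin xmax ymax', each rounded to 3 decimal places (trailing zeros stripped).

Answer: 5 9 23.165 73.038

Derivation:
Executing turtle program step by step:
Start: pos=(5,9), heading=90, pen down
FD 13: (5,9) -> (5,22) [heading=90, draw]
RT 30: heading 90 -> 60
RT 135: heading 60 -> 285
FD 2: (5,22) -> (5.518,20.068) [heading=285, draw]
FD 6: (5.518,20.068) -> (7.071,14.273) [heading=285, draw]
BK 7: (7.071,14.273) -> (5.259,21.034) [heading=285, draw]
PD: pen down
RT 135: heading 285 -> 150
RT 124: heading 150 -> 26
LT 45: heading 26 -> 71
FD 4: (5.259,21.034) -> (6.561,24.816) [heading=71, draw]
FD 20: (6.561,24.816) -> (13.072,43.727) [heading=71, draw]
FD 18: (13.072,43.727) -> (18.933,60.746) [heading=71, draw]
FD 13: (18.933,60.746) -> (23.165,73.038) [heading=71, draw]
PD: pen down
Final: pos=(23.165,73.038), heading=71, 8 segment(s) drawn

Segment endpoints: x in {5, 5, 5.259, 5.518, 6.561, 7.071, 13.072, 18.933, 23.165}, y in {9, 14.273, 20.068, 21.034, 22, 24.816, 43.727, 60.746, 73.038}
xmin=5, ymin=9, xmax=23.165, ymax=73.038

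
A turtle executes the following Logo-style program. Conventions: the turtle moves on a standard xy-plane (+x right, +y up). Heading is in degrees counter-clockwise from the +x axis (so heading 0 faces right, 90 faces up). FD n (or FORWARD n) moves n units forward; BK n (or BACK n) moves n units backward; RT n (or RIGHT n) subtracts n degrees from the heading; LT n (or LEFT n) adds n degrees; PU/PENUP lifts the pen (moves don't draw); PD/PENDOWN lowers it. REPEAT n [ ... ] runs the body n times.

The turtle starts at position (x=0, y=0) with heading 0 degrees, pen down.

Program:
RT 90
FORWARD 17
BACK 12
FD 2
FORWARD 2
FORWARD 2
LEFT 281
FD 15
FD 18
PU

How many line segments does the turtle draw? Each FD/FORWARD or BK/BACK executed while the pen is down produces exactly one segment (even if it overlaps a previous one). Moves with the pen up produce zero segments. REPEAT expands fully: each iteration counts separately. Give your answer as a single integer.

Executing turtle program step by step:
Start: pos=(0,0), heading=0, pen down
RT 90: heading 0 -> 270
FD 17: (0,0) -> (0,-17) [heading=270, draw]
BK 12: (0,-17) -> (0,-5) [heading=270, draw]
FD 2: (0,-5) -> (0,-7) [heading=270, draw]
FD 2: (0,-7) -> (0,-9) [heading=270, draw]
FD 2: (0,-9) -> (0,-11) [heading=270, draw]
LT 281: heading 270 -> 191
FD 15: (0,-11) -> (-14.724,-13.862) [heading=191, draw]
FD 18: (-14.724,-13.862) -> (-32.394,-17.297) [heading=191, draw]
PU: pen up
Final: pos=(-32.394,-17.297), heading=191, 7 segment(s) drawn
Segments drawn: 7

Answer: 7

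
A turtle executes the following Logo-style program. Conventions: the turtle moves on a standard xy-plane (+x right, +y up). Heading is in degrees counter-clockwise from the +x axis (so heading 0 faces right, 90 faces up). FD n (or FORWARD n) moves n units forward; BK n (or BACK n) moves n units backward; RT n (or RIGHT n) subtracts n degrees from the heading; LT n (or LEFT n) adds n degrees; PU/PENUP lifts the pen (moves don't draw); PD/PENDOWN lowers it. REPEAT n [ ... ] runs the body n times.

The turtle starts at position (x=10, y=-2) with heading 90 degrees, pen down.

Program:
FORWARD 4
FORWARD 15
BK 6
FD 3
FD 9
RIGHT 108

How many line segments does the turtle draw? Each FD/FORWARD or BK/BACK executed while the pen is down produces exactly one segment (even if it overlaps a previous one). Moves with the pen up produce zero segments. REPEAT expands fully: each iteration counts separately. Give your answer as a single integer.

Executing turtle program step by step:
Start: pos=(10,-2), heading=90, pen down
FD 4: (10,-2) -> (10,2) [heading=90, draw]
FD 15: (10,2) -> (10,17) [heading=90, draw]
BK 6: (10,17) -> (10,11) [heading=90, draw]
FD 3: (10,11) -> (10,14) [heading=90, draw]
FD 9: (10,14) -> (10,23) [heading=90, draw]
RT 108: heading 90 -> 342
Final: pos=(10,23), heading=342, 5 segment(s) drawn
Segments drawn: 5

Answer: 5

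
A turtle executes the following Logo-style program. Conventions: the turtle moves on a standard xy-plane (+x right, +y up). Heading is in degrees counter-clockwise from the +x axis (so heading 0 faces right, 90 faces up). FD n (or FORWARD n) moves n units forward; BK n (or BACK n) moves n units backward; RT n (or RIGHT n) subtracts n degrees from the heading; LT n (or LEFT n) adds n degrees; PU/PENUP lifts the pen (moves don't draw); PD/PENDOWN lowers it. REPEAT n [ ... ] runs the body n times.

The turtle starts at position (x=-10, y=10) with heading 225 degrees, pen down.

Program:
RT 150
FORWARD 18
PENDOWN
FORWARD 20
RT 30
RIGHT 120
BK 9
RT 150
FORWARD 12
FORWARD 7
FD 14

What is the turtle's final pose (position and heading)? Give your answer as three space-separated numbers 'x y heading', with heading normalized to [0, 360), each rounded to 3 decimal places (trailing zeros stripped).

Answer: -25.829 78.733 135

Derivation:
Executing turtle program step by step:
Start: pos=(-10,10), heading=225, pen down
RT 150: heading 225 -> 75
FD 18: (-10,10) -> (-5.341,27.387) [heading=75, draw]
PD: pen down
FD 20: (-5.341,27.387) -> (-0.165,46.705) [heading=75, draw]
RT 30: heading 75 -> 45
RT 120: heading 45 -> 285
BK 9: (-0.165,46.705) -> (-2.494,55.399) [heading=285, draw]
RT 150: heading 285 -> 135
FD 12: (-2.494,55.399) -> (-10.98,63.884) [heading=135, draw]
FD 7: (-10.98,63.884) -> (-15.929,68.834) [heading=135, draw]
FD 14: (-15.929,68.834) -> (-25.829,78.733) [heading=135, draw]
Final: pos=(-25.829,78.733), heading=135, 6 segment(s) drawn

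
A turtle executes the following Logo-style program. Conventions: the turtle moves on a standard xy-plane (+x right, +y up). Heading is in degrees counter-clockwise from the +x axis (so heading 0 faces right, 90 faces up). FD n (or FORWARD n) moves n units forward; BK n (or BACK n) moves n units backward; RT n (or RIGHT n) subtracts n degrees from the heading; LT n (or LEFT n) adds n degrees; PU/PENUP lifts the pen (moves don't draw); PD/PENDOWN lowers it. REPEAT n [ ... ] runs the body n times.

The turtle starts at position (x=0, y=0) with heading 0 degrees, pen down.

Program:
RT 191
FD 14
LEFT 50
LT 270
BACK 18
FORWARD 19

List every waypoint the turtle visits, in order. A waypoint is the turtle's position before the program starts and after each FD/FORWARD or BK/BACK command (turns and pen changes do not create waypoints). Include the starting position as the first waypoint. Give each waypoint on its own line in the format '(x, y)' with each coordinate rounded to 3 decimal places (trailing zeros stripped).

Executing turtle program step by step:
Start: pos=(0,0), heading=0, pen down
RT 191: heading 0 -> 169
FD 14: (0,0) -> (-13.743,2.671) [heading=169, draw]
LT 50: heading 169 -> 219
LT 270: heading 219 -> 129
BK 18: (-13.743,2.671) -> (-2.415,-11.317) [heading=129, draw]
FD 19: (-2.415,-11.317) -> (-14.372,3.448) [heading=129, draw]
Final: pos=(-14.372,3.448), heading=129, 3 segment(s) drawn
Waypoints (4 total):
(0, 0)
(-13.743, 2.671)
(-2.415, -11.317)
(-14.372, 3.448)

Answer: (0, 0)
(-13.743, 2.671)
(-2.415, -11.317)
(-14.372, 3.448)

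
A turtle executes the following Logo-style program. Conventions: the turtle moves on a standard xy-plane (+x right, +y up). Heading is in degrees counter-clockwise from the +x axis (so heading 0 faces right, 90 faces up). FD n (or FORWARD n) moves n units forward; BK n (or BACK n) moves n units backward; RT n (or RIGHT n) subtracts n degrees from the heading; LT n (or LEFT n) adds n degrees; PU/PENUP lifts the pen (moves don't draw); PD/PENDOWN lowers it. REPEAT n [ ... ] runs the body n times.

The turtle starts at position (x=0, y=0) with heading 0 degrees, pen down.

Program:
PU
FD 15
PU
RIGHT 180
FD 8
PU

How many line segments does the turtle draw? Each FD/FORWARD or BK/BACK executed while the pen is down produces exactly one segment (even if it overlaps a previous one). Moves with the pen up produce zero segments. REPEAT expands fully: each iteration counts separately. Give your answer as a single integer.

Answer: 0

Derivation:
Executing turtle program step by step:
Start: pos=(0,0), heading=0, pen down
PU: pen up
FD 15: (0,0) -> (15,0) [heading=0, move]
PU: pen up
RT 180: heading 0 -> 180
FD 8: (15,0) -> (7,0) [heading=180, move]
PU: pen up
Final: pos=(7,0), heading=180, 0 segment(s) drawn
Segments drawn: 0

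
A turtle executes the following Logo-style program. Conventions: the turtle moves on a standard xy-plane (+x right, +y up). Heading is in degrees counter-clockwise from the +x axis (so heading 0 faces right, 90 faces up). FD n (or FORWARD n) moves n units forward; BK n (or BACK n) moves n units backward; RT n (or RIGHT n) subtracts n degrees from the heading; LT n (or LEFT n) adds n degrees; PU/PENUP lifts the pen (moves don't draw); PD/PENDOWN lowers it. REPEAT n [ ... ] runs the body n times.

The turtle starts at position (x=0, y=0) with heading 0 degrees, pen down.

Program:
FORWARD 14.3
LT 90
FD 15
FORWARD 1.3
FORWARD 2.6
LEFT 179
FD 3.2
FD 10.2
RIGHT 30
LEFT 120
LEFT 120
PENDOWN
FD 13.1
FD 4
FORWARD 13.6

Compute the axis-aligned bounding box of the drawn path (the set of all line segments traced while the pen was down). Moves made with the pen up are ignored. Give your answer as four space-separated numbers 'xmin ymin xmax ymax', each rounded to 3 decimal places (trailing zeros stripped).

Answer: -0.818 0 14.3 32.353

Derivation:
Executing turtle program step by step:
Start: pos=(0,0), heading=0, pen down
FD 14.3: (0,0) -> (14.3,0) [heading=0, draw]
LT 90: heading 0 -> 90
FD 15: (14.3,0) -> (14.3,15) [heading=90, draw]
FD 1.3: (14.3,15) -> (14.3,16.3) [heading=90, draw]
FD 2.6: (14.3,16.3) -> (14.3,18.9) [heading=90, draw]
LT 179: heading 90 -> 269
FD 3.2: (14.3,18.9) -> (14.244,15.7) [heading=269, draw]
FD 10.2: (14.244,15.7) -> (14.066,5.502) [heading=269, draw]
RT 30: heading 269 -> 239
LT 120: heading 239 -> 359
LT 120: heading 359 -> 119
PD: pen down
FD 13.1: (14.066,5.502) -> (7.715,16.96) [heading=119, draw]
FD 4: (7.715,16.96) -> (5.776,20.458) [heading=119, draw]
FD 13.6: (5.776,20.458) -> (-0.818,32.353) [heading=119, draw]
Final: pos=(-0.818,32.353), heading=119, 9 segment(s) drawn

Segment endpoints: x in {-0.818, 0, 5.776, 7.715, 14.066, 14.244, 14.3, 14.3}, y in {0, 5.502, 15, 15.7, 16.3, 16.96, 18.9, 20.458, 32.353}
xmin=-0.818, ymin=0, xmax=14.3, ymax=32.353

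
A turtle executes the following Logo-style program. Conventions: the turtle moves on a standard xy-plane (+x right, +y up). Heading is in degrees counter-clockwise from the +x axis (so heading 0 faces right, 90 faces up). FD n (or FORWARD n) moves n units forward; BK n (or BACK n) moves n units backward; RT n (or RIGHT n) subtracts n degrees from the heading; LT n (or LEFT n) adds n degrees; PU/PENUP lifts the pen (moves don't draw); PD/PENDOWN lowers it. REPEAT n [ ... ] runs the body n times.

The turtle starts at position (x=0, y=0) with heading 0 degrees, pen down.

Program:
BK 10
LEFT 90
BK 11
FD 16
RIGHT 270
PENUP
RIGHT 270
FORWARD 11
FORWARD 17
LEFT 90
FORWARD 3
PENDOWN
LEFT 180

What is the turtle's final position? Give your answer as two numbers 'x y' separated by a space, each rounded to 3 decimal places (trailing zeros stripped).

Executing turtle program step by step:
Start: pos=(0,0), heading=0, pen down
BK 10: (0,0) -> (-10,0) [heading=0, draw]
LT 90: heading 0 -> 90
BK 11: (-10,0) -> (-10,-11) [heading=90, draw]
FD 16: (-10,-11) -> (-10,5) [heading=90, draw]
RT 270: heading 90 -> 180
PU: pen up
RT 270: heading 180 -> 270
FD 11: (-10,5) -> (-10,-6) [heading=270, move]
FD 17: (-10,-6) -> (-10,-23) [heading=270, move]
LT 90: heading 270 -> 0
FD 3: (-10,-23) -> (-7,-23) [heading=0, move]
PD: pen down
LT 180: heading 0 -> 180
Final: pos=(-7,-23), heading=180, 3 segment(s) drawn

Answer: -7 -23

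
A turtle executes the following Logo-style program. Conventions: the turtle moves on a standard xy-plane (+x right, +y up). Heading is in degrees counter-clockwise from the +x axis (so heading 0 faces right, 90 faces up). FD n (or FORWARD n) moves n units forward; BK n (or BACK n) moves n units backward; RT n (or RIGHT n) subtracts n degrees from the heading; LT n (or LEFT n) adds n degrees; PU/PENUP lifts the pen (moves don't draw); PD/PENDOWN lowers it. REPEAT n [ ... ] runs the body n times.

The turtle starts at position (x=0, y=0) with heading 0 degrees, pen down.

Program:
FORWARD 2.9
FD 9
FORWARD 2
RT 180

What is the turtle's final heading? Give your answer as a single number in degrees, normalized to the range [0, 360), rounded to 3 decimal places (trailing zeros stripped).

Answer: 180

Derivation:
Executing turtle program step by step:
Start: pos=(0,0), heading=0, pen down
FD 2.9: (0,0) -> (2.9,0) [heading=0, draw]
FD 9: (2.9,0) -> (11.9,0) [heading=0, draw]
FD 2: (11.9,0) -> (13.9,0) [heading=0, draw]
RT 180: heading 0 -> 180
Final: pos=(13.9,0), heading=180, 3 segment(s) drawn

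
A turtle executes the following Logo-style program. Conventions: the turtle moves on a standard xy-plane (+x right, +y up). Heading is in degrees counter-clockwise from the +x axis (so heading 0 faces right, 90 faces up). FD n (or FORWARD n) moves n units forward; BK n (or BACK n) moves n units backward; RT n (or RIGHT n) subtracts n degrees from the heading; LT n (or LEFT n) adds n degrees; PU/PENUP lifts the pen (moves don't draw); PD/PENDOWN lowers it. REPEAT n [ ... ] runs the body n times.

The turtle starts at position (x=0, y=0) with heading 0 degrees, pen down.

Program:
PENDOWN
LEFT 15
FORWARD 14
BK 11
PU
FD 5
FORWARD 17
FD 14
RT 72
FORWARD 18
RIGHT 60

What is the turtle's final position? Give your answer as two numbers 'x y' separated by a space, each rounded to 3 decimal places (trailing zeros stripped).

Executing turtle program step by step:
Start: pos=(0,0), heading=0, pen down
PD: pen down
LT 15: heading 0 -> 15
FD 14: (0,0) -> (13.523,3.623) [heading=15, draw]
BK 11: (13.523,3.623) -> (2.898,0.776) [heading=15, draw]
PU: pen up
FD 5: (2.898,0.776) -> (7.727,2.071) [heading=15, move]
FD 17: (7.727,2.071) -> (24.148,6.47) [heading=15, move]
FD 14: (24.148,6.47) -> (37.671,10.094) [heading=15, move]
RT 72: heading 15 -> 303
FD 18: (37.671,10.094) -> (47.475,-5.002) [heading=303, move]
RT 60: heading 303 -> 243
Final: pos=(47.475,-5.002), heading=243, 2 segment(s) drawn

Answer: 47.475 -5.002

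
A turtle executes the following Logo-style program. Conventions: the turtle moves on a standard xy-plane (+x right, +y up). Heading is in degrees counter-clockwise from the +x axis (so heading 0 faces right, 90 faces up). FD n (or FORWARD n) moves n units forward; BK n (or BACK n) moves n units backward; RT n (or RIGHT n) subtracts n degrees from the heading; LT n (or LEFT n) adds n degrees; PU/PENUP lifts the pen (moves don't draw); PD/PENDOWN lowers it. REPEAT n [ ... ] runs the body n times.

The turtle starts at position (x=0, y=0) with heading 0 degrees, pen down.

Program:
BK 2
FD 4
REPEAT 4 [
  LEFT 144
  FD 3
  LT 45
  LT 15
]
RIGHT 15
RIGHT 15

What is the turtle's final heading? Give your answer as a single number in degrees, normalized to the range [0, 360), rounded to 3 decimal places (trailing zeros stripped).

Executing turtle program step by step:
Start: pos=(0,0), heading=0, pen down
BK 2: (0,0) -> (-2,0) [heading=0, draw]
FD 4: (-2,0) -> (2,0) [heading=0, draw]
REPEAT 4 [
  -- iteration 1/4 --
  LT 144: heading 0 -> 144
  FD 3: (2,0) -> (-0.427,1.763) [heading=144, draw]
  LT 45: heading 144 -> 189
  LT 15: heading 189 -> 204
  -- iteration 2/4 --
  LT 144: heading 204 -> 348
  FD 3: (-0.427,1.763) -> (2.507,1.14) [heading=348, draw]
  LT 45: heading 348 -> 33
  LT 15: heading 33 -> 48
  -- iteration 3/4 --
  LT 144: heading 48 -> 192
  FD 3: (2.507,1.14) -> (-0.427,0.516) [heading=192, draw]
  LT 45: heading 192 -> 237
  LT 15: heading 237 -> 252
  -- iteration 4/4 --
  LT 144: heading 252 -> 36
  FD 3: (-0.427,0.516) -> (2,2.279) [heading=36, draw]
  LT 45: heading 36 -> 81
  LT 15: heading 81 -> 96
]
RT 15: heading 96 -> 81
RT 15: heading 81 -> 66
Final: pos=(2,2.279), heading=66, 6 segment(s) drawn

Answer: 66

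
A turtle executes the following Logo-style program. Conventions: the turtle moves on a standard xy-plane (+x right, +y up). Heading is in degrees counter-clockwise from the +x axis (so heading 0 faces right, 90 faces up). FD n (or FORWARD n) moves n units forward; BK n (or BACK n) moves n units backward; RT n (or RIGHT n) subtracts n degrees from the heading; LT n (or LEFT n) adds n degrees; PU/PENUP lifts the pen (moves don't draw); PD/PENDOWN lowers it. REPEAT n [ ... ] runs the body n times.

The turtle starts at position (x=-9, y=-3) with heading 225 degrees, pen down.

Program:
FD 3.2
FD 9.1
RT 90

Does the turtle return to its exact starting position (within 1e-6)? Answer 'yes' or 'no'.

Answer: no

Derivation:
Executing turtle program step by step:
Start: pos=(-9,-3), heading=225, pen down
FD 3.2: (-9,-3) -> (-11.263,-5.263) [heading=225, draw]
FD 9.1: (-11.263,-5.263) -> (-17.697,-11.697) [heading=225, draw]
RT 90: heading 225 -> 135
Final: pos=(-17.697,-11.697), heading=135, 2 segment(s) drawn

Start position: (-9, -3)
Final position: (-17.697, -11.697)
Distance = 12.3; >= 1e-6 -> NOT closed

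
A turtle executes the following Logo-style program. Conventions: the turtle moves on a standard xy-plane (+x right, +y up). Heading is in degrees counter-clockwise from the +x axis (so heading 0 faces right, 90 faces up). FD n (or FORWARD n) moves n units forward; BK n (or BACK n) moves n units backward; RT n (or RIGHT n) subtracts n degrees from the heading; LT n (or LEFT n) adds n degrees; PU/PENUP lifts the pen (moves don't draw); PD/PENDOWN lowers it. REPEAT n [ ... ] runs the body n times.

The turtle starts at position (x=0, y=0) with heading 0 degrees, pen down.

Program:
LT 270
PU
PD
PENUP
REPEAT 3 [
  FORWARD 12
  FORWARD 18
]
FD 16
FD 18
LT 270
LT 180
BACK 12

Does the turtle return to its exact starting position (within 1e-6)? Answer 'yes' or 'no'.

Answer: no

Derivation:
Executing turtle program step by step:
Start: pos=(0,0), heading=0, pen down
LT 270: heading 0 -> 270
PU: pen up
PD: pen down
PU: pen up
REPEAT 3 [
  -- iteration 1/3 --
  FD 12: (0,0) -> (0,-12) [heading=270, move]
  FD 18: (0,-12) -> (0,-30) [heading=270, move]
  -- iteration 2/3 --
  FD 12: (0,-30) -> (0,-42) [heading=270, move]
  FD 18: (0,-42) -> (0,-60) [heading=270, move]
  -- iteration 3/3 --
  FD 12: (0,-60) -> (0,-72) [heading=270, move]
  FD 18: (0,-72) -> (0,-90) [heading=270, move]
]
FD 16: (0,-90) -> (0,-106) [heading=270, move]
FD 18: (0,-106) -> (0,-124) [heading=270, move]
LT 270: heading 270 -> 180
LT 180: heading 180 -> 0
BK 12: (0,-124) -> (-12,-124) [heading=0, move]
Final: pos=(-12,-124), heading=0, 0 segment(s) drawn

Start position: (0, 0)
Final position: (-12, -124)
Distance = 124.579; >= 1e-6 -> NOT closed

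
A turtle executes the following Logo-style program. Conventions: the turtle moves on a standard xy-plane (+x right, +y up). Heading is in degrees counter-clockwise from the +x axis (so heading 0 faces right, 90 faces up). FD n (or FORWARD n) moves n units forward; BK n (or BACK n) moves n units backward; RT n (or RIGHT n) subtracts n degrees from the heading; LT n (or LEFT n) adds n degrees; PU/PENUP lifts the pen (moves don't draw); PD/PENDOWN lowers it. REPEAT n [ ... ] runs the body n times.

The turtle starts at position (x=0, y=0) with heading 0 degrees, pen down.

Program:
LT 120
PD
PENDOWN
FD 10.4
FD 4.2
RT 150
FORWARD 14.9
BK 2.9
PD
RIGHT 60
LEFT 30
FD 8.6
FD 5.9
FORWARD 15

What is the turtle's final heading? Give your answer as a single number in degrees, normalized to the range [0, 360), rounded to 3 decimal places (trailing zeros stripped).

Answer: 300

Derivation:
Executing turtle program step by step:
Start: pos=(0,0), heading=0, pen down
LT 120: heading 0 -> 120
PD: pen down
PD: pen down
FD 10.4: (0,0) -> (-5.2,9.007) [heading=120, draw]
FD 4.2: (-5.2,9.007) -> (-7.3,12.644) [heading=120, draw]
RT 150: heading 120 -> 330
FD 14.9: (-7.3,12.644) -> (5.604,5.194) [heading=330, draw]
BK 2.9: (5.604,5.194) -> (3.092,6.644) [heading=330, draw]
PD: pen down
RT 60: heading 330 -> 270
LT 30: heading 270 -> 300
FD 8.6: (3.092,6.644) -> (7.392,-0.804) [heading=300, draw]
FD 5.9: (7.392,-0.804) -> (10.342,-5.913) [heading=300, draw]
FD 15: (10.342,-5.913) -> (17.842,-18.904) [heading=300, draw]
Final: pos=(17.842,-18.904), heading=300, 7 segment(s) drawn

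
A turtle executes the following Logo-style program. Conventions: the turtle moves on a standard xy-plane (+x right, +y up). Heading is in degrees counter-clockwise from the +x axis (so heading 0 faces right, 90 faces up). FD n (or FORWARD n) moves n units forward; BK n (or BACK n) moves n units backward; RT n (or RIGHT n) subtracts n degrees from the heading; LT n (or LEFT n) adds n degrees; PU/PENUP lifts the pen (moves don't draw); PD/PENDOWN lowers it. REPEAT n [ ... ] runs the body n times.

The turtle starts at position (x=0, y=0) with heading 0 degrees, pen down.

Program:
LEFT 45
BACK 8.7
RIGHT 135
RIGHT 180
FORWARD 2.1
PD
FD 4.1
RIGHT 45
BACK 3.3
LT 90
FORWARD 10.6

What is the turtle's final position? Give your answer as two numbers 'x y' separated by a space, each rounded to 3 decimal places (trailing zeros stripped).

Answer: -15.981 5.21

Derivation:
Executing turtle program step by step:
Start: pos=(0,0), heading=0, pen down
LT 45: heading 0 -> 45
BK 8.7: (0,0) -> (-6.152,-6.152) [heading=45, draw]
RT 135: heading 45 -> 270
RT 180: heading 270 -> 90
FD 2.1: (-6.152,-6.152) -> (-6.152,-4.052) [heading=90, draw]
PD: pen down
FD 4.1: (-6.152,-4.052) -> (-6.152,0.048) [heading=90, draw]
RT 45: heading 90 -> 45
BK 3.3: (-6.152,0.048) -> (-8.485,-2.285) [heading=45, draw]
LT 90: heading 45 -> 135
FD 10.6: (-8.485,-2.285) -> (-15.981,5.21) [heading=135, draw]
Final: pos=(-15.981,5.21), heading=135, 5 segment(s) drawn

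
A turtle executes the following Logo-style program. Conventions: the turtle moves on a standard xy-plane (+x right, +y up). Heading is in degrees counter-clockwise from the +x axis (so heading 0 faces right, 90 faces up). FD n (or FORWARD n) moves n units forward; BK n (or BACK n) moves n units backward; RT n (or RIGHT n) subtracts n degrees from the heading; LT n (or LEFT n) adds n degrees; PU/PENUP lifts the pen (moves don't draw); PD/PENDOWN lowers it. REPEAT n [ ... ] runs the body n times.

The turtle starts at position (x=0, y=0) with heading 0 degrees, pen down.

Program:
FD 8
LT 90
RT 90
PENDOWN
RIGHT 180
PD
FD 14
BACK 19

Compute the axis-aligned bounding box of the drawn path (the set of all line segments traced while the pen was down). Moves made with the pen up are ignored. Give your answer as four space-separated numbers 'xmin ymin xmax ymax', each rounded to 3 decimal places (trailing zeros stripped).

Executing turtle program step by step:
Start: pos=(0,0), heading=0, pen down
FD 8: (0,0) -> (8,0) [heading=0, draw]
LT 90: heading 0 -> 90
RT 90: heading 90 -> 0
PD: pen down
RT 180: heading 0 -> 180
PD: pen down
FD 14: (8,0) -> (-6,0) [heading=180, draw]
BK 19: (-6,0) -> (13,0) [heading=180, draw]
Final: pos=(13,0), heading=180, 3 segment(s) drawn

Segment endpoints: x in {-6, 0, 8, 13}, y in {0, 0, 0}
xmin=-6, ymin=0, xmax=13, ymax=0

Answer: -6 0 13 0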